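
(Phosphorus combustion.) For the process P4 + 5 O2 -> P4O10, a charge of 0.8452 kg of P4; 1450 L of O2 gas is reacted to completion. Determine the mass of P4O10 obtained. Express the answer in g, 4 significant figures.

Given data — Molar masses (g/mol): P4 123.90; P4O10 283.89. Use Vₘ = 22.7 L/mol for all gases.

1937 g

n(P4) = 0.8452×1000 / 123.90 = 6.822 mol
n(O2) = 1450 / 22.7 = 63.88 mol
n/ν for P4 = 6.822/1 = 6.822
n/ν for O2 = 63.88/5 = 12.78
Smallest n/ν is P4 → limiting reagent.
n(P4O10) = (1/1) × 6.822 = 6.822 mol
mass = 6.822 × 283.89 = 1937 g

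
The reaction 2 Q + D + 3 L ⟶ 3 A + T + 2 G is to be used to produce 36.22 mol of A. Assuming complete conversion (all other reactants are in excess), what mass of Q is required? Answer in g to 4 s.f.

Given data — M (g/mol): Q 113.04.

n(A) = 36.22 mol
n(Q) = (2/3) × 36.22 = 24.15 mol
mass = 24.15 × 113.04 = 2730 g

2730 g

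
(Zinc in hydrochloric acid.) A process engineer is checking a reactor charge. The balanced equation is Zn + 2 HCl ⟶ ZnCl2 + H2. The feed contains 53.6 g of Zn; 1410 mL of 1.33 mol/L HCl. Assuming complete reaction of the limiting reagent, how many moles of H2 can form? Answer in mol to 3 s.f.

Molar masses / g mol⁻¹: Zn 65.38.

n(Zn) = 53.60 / 65.38 = 0.8198 mol
n(HCl) = 1.33 × 1410/1000 = 1.875 mol
n/ν for Zn = 0.8198/1 = 0.8198
n/ν for HCl = 1.875/2 = 0.9375
Smallest n/ν is Zn → limiting reagent.
n(H2) = (1/1) × 0.8198 = 0.8198 mol

0.820 mol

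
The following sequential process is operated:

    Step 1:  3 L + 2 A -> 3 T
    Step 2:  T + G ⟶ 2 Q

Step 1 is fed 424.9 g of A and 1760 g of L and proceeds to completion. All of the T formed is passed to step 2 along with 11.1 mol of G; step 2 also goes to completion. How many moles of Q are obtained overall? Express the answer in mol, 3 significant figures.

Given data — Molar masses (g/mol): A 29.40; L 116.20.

22.2 mol

Step 1:
n(A) = 424.9 / 29.40 = 14.45 mol
n(L) = 1760 / 116.20 = 15.15 mol
n/ν for A = 14.45/2 = 7.225
n/ν for L = 15.15/3 = 5.050
Smallest n/ν is L → limiting reagent.
n(T) produced = (3/3) × 15.15 = 15.15 mol
Step 2:
n(T) available = 15.15 mol
n(G) = 11.10 mol
n/ν for T = 15.15/1 = 15.15
n/ν for G = 11.10/1 = 11.10
Smallest n/ν is G → limiting reagent.
n(Q) = (2/1) × 11.10 = 22.20 mol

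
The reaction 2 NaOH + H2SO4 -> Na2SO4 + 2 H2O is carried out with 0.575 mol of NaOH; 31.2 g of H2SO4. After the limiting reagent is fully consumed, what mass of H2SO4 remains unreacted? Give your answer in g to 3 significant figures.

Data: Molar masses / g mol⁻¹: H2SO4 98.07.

n(NaOH) = 0.5750 mol
n(H2SO4) = 31.20 / 98.07 = 0.3181 mol
n/ν for NaOH = 0.5750/2 = 0.2875
n/ν for H2SO4 = 0.3181/1 = 0.3181
Smallest n/ν is NaOH → limiting reagent.
H2SO4 consumed = (1/2) × 0.5750 = 0.2875 mol
H2SO4 remaining = 0.3181 − 0.2875 = 0.03060 mol
mass = 0.03060 × 98.07 = 3.001 g

3.00 g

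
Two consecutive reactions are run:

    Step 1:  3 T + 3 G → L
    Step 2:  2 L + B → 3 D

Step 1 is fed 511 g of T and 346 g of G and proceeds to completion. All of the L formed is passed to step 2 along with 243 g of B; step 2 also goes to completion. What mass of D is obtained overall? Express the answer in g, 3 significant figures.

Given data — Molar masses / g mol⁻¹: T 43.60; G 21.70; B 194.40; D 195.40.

733 g

Step 1:
n(T) = 511.0 / 43.60 = 11.72 mol
n(G) = 346.0 / 21.70 = 15.94 mol
n/ν for T = 11.72/3 = 3.907
n/ν for G = 15.94/3 = 5.313
Smallest n/ν is T → limiting reagent.
n(L) produced = (1/3) × 11.72 = 3.907 mol
Step 2:
n(L) available = 3.907 mol
n(B) = 243.0 / 194.40 = 1.250 mol
n/ν for L = 3.907/2 = 1.954
n/ν for B = 1.250/1 = 1.250
Smallest n/ν is B → limiting reagent.
n(D) = (3/1) × 1.250 = 3.750 mol
mass = 3.750 × 195.40 = 732.8 g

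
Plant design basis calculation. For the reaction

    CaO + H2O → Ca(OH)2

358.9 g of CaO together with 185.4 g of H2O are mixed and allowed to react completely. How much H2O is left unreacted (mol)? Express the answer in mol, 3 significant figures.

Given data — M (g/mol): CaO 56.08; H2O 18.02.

n(CaO) = 358.9 / 56.08 = 6.400 mol
n(H2O) = 185.4 / 18.02 = 10.29 mol
n/ν for CaO = 6.400/1 = 6.400
n/ν for H2O = 10.29/1 = 10.29
Smallest n/ν is CaO → limiting reagent.
H2O consumed = (1/1) × 6.400 = 6.400 mol
H2O remaining = 10.29 − 6.400 = 3.890 mol

3.89 mol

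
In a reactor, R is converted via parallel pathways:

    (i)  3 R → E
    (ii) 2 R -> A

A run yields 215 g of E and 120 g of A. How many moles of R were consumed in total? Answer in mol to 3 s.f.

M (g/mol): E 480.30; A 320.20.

2.09 mol

n(E) = 215 / 480.30 = 0.4476 mol
n(A) = 120 / 320.20 = 0.3748 mol
n(R) via (i) = (3/1)×0.4476 = 1.343 mol
n(R) via (ii) = (2/1)×0.3748 = 0.7496 mol
total n(R) = 1.343 + 0.7496 = 2.093 mol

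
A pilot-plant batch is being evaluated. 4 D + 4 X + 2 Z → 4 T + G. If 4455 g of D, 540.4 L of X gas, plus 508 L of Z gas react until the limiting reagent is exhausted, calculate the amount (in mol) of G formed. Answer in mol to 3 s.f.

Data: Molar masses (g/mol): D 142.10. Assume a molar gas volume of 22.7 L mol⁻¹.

n(D) = 4455 / 142.10 = 31.35 mol
n(X) = 540.4 / 22.7 = 23.81 mol
n(Z) = 508.0 / 22.7 = 22.38 mol
n/ν → D: 7.838, X: 5.953, Z: 11.19; X is limiting.
n(G) = (1/4) × 23.81 = 5.953 mol

5.95 mol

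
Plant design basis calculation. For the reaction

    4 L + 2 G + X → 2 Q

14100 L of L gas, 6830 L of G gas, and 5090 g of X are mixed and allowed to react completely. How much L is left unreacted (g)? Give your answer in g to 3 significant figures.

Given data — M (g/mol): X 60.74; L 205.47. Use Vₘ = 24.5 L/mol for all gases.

n(L) = 14100 / 24.5 = 575.5 mol
n(G) = 6830 / 24.5 = 278.8 mol
n(X) = 5090 / 60.74 = 83.80 mol
n/ν for L = 575.5/4 = 143.9
n/ν for G = 278.8/2 = 139.4
n/ν for X = 83.80/1 = 83.80
Smallest n/ν is X → limiting reagent.
L consumed = (4/1) × 83.80 = 335.2 mol
L remaining = 575.5 − 335.2 = 240.3 mol
mass = 240.3 × 205.47 = 49370 g

49400 g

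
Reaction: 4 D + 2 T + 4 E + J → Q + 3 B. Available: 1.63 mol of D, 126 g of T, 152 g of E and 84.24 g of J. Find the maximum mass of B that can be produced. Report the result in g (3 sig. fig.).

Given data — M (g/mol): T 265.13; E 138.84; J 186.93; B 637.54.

454 g

n(D) = 1.630 mol
n(T) = 126.0 / 265.13 = 0.4752 mol
n(E) = 152.0 / 138.84 = 1.095 mol
n(J) = 84.24 / 186.93 = 0.4506 mol
n/ν for D = 1.630/4 = 0.4075
n/ν for T = 0.4752/2 = 0.2376
n/ν for E = 1.095/4 = 0.2738
n/ν for J = 0.4506/1 = 0.4506
Smallest n/ν is T → limiting reagent.
n(B) = (3/2) × 0.4752 = 0.7128 mol
mass = 0.7128 × 637.54 = 454.4 g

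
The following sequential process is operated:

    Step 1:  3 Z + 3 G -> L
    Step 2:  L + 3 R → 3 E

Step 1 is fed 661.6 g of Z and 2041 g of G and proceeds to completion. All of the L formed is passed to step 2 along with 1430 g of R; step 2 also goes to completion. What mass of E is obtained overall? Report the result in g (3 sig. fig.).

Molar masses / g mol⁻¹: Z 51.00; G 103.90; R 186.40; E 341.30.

2620 g

Step 1:
n(Z) = 661.6 / 51.00 = 12.97 mol
n(G) = 2041 / 103.90 = 19.64 mol
n/ν for Z = 12.97/3 = 4.323
n/ν for G = 19.64/3 = 6.547
Smallest n/ν is Z → limiting reagent.
n(L) produced = (1/3) × 12.97 = 4.323 mol
Step 2:
n(L) available = 4.323 mol
n(R) = 1430 / 186.40 = 7.672 mol
n/ν for L = 4.323/1 = 4.323
n/ν for R = 7.672/3 = 2.557
Smallest n/ν is R → limiting reagent.
n(E) = (3/3) × 7.672 = 7.672 mol
mass = 7.672 × 341.30 = 2618 g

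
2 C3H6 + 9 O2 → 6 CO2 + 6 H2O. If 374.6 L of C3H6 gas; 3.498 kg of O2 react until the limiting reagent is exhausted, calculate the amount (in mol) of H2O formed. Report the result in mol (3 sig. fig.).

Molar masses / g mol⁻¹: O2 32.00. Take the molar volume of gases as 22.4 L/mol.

50.2 mol

n(C3H6) = 374.6 / 22.4 = 16.72 mol
n(O2) = 3.498×1000 / 32.00 = 109.3 mol
n/ν for C3H6 = 16.72/2 = 8.360
n/ν for O2 = 109.3/9 = 12.14
Smallest n/ν is C3H6 → limiting reagent.
n(H2O) = (6/2) × 16.72 = 50.16 mol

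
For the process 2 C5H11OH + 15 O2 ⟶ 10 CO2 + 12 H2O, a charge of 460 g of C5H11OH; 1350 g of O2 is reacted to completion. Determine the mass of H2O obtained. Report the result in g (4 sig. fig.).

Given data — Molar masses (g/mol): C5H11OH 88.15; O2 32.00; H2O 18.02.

n(C5H11OH) = 460.0 / 88.15 = 5.218 mol
n(O2) = 1350 / 32.00 = 42.19 mol
n/ν → C5H11OH: 2.609, O2: 2.813; C5H11OH is limiting.
n(H2O) = (12/2) × 5.218 = 31.31 mol
mass = 31.31 × 18.02 = 564.2 g

564.2 g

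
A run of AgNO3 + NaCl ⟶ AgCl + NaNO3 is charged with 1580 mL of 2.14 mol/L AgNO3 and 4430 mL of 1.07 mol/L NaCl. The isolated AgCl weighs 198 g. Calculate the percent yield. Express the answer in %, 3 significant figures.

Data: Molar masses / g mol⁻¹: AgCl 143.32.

n(AgNO3) = 2.14 × 1580/1000 = 3.381 mol
n(NaCl) = 1.07 × 4430/1000 = 4.740 mol
n/ν for AgNO3 = 3.381/1 = 3.381
n/ν for NaCl = 4.740/1 = 4.740
Smallest n/ν is AgNO3 → limiting reagent.
theoretical n(AgCl) = (1/1) × 3.381 = 3.381 mol → 484.6 g
% yield = 198 / 484.6 × 100 = 40.86 %

40.9 %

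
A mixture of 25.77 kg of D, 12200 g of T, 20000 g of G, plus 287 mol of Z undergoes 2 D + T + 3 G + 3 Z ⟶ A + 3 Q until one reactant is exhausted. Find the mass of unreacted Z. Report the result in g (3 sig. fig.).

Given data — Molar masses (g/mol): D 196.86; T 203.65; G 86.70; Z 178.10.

n(D) = 25.77×1000 / 196.86 = 130.9 mol
n(T) = 12200 / 203.65 = 59.91 mol
n(G) = 20000 / 86.70 = 230.7 mol
n(Z) = 287.0 mol
n/ν → D: 65.45, T: 59.91, G: 76.90, Z: 95.67; T is limiting.
Z consumed = (3/1) × 59.91 = 179.7 mol
Z remaining = 287.0 − 179.7 = 107.3 mol
mass = 107.3 × 178.10 = 19110 g

19100 g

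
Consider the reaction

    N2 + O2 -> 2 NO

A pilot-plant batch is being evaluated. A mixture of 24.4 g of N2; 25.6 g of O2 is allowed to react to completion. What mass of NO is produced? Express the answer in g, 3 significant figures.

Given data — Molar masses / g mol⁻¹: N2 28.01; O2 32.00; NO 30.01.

48.0 g

n(N2) = 24.40 / 28.01 = 0.8711 mol
n(O2) = 25.60 / 32.00 = 0.8000 mol
n/ν for N2 = 0.8711/1 = 0.8711
n/ν for O2 = 0.8000/1 = 0.8000
Smallest n/ν is O2 → limiting reagent.
n(NO) = (2/1) × 0.8000 = 1.600 mol
mass = 1.600 × 30.01 = 48.02 g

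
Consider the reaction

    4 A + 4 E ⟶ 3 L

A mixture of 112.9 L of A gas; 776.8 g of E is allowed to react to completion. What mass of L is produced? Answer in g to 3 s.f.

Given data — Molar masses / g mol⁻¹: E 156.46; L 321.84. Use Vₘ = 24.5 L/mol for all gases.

n(A) = 112.9 / 24.5 = 4.608 mol
n(E) = 776.8 / 156.46 = 4.965 mol
n/ν → A: 1.152, E: 1.241; A is limiting.
n(L) = (3/4) × 4.608 = 3.456 mol
mass = 3.456 × 321.84 = 1112 g

1110 g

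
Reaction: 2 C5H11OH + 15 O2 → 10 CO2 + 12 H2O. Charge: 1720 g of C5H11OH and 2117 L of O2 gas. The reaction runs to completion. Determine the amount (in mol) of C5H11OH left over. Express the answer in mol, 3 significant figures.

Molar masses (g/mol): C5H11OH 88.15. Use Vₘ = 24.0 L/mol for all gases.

n(C5H11OH) = 1720 / 88.15 = 19.51 mol
n(O2) = 2117 / 24.0 = 88.21 mol
n/ν for C5H11OH = 19.51/2 = 9.755
n/ν for O2 = 88.21/15 = 5.881
Smallest n/ν is O2 → limiting reagent.
C5H11OH consumed = (2/15) × 88.21 = 11.76 mol
C5H11OH remaining = 19.51 − 11.76 = 7.750 mol

7.75 mol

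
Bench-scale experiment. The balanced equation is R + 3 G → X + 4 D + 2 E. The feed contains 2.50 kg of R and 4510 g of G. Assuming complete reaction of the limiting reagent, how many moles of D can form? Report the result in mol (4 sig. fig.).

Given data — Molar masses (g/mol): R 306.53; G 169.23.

32.62 mol

n(R) = 2.500×1000 / 306.53 = 8.156 mol
n(G) = 4510 / 169.23 = 26.65 mol
n/ν → R: 8.156, G: 8.883; R is limiting.
n(D) = (4/1) × 8.156 = 32.62 mol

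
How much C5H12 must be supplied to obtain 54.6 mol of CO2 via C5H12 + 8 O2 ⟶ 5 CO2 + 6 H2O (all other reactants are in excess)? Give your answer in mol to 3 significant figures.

n(CO2) = 54.60 mol
n(C5H12) = (1/5) × 54.60 = 10.92 mol

10.9 mol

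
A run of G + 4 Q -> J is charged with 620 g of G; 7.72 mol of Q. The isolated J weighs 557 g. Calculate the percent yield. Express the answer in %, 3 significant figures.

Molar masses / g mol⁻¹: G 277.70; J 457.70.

n(G) = 620.0 / 277.70 = 2.233 mol
n(Q) = 7.720 mol
n/ν → G: 2.233, Q: 1.930; Q is limiting.
theoretical n(J) = (1/4) × 7.720 = 1.930 mol → 883.4 g
% yield = 557 / 883.4 × 100 = 63.05 %

63.1 %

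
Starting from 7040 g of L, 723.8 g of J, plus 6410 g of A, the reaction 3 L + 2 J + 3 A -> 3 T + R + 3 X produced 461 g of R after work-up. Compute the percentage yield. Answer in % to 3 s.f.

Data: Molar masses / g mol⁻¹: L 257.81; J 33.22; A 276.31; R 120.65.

n(L) = 7040 / 257.81 = 27.31 mol
n(J) = 723.8 / 33.22 = 21.79 mol
n(A) = 6410 / 276.31 = 23.20 mol
n/ν → L: 9.103, J: 10.90, A: 7.733; A is limiting.
theoretical n(R) = (1/3) × 23.20 = 7.733 mol → 933.0 g
% yield = 461 / 933.0 × 100 = 49.41 %

49.4 %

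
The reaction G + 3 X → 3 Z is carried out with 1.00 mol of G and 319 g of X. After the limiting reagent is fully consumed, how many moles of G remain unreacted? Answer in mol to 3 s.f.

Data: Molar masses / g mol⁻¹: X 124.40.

0.145 mol

n(G) = 1.000 mol
n(X) = 319.0 / 124.40 = 2.564 mol
n/ν for G = 1.000/1 = 1.000
n/ν for X = 2.564/3 = 0.8547
Smallest n/ν is X → limiting reagent.
G consumed = (1/3) × 2.564 = 0.8547 mol
G remaining = 1.000 − 0.8547 = 0.1453 mol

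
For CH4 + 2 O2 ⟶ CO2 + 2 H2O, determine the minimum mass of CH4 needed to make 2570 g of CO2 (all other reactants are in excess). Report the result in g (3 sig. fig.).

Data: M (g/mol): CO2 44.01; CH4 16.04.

n(CO2) = 2570 / 44.01 = 58.40 mol
n(CH4) = (1/1) × 58.40 = 58.40 mol
mass = 58.40 × 16.04 = 936.7 g

937 g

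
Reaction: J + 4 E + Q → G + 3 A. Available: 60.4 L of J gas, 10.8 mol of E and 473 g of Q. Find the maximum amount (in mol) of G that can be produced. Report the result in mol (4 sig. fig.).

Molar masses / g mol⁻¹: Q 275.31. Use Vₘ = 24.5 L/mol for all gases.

1.718 mol

n(J) = 60.40 / 24.5 = 2.465 mol
n(E) = 10.80 mol
n(Q) = 473.0 / 275.31 = 1.718 mol
n/ν → J: 2.465, E: 2.700, Q: 1.718; Q is limiting.
n(G) = (1/1) × 1.718 = 1.718 mol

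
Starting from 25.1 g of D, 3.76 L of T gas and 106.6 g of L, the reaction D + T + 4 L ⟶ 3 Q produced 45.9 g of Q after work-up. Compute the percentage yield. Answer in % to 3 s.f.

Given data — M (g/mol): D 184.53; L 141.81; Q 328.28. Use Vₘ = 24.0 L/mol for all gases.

34.3 %

n(D) = 25.10 / 184.53 = 0.1360 mol
n(T) = 3.760 / 24.0 = 0.1567 mol
n(L) = 106.6 / 141.81 = 0.7517 mol
n/ν for D = 0.1360/1 = 0.1360
n/ν for T = 0.1567/1 = 0.1567
n/ν for L = 0.7517/4 = 0.1879
Smallest n/ν is D → limiting reagent.
theoretical n(Q) = (3/1) × 0.1360 = 0.4080 mol → 133.9 g
% yield = 45.9 / 133.9 × 100 = 34.28 %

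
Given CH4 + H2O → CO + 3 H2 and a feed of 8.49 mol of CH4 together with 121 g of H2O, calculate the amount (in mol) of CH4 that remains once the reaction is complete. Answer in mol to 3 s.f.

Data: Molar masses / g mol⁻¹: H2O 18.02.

1.78 mol

n(CH4) = 8.490 mol
n(H2O) = 121.0 / 18.02 = 6.715 mol
n/ν → CH4: 8.490, H2O: 6.715; H2O is limiting.
CH4 consumed = (1/1) × 6.715 = 6.715 mol
CH4 remaining = 8.490 − 6.715 = 1.775 mol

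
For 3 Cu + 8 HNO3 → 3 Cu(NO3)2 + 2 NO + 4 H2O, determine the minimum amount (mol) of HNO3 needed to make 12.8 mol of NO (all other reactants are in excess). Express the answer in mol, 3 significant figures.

n(NO) = 12.80 mol
n(HNO3) = (8/2) × 12.80 = 51.20 mol

51.2 mol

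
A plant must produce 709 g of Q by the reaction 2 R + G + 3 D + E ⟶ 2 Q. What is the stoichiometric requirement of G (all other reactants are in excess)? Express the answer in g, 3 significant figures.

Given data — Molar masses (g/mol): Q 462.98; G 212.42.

163 g

n(Q) = 709 / 462.98 = 1.531 mol
n(G) = (1/2) × 1.531 = 0.7655 mol
mass = 0.7655 × 212.42 = 162.6 g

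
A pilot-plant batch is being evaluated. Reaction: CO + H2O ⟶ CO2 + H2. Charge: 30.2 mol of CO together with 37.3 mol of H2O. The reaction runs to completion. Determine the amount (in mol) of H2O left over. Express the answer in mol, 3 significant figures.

7.10 mol

n(CO) = 30.20 mol
n(H2O) = 37.30 mol
n/ν → CO: 30.20, H2O: 37.30; CO is limiting.
H2O consumed = (1/1) × 30.20 = 30.20 mol
H2O remaining = 37.30 − 30.20 = 7.100 mol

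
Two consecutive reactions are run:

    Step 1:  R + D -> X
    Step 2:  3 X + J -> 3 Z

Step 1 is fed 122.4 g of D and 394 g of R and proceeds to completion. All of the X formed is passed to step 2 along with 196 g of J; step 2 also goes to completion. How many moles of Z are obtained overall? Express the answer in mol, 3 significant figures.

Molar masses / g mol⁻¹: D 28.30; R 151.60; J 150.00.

Step 1:
n(D) = 122.4 / 28.30 = 4.325 mol
n(R) = 394.0 / 151.60 = 2.599 mol
n/ν → D: 4.325, R: 2.599; R is limiting.
n(X) produced = (1/1) × 2.599 = 2.599 mol
Step 2:
n(X) available = 2.599 mol
n(J) = 196.0 / 150.00 = 1.307 mol
n/ν → X: 0.8663, J: 1.307; X is limiting.
n(Z) = (3/3) × 2.599 = 2.599 mol

2.60 mol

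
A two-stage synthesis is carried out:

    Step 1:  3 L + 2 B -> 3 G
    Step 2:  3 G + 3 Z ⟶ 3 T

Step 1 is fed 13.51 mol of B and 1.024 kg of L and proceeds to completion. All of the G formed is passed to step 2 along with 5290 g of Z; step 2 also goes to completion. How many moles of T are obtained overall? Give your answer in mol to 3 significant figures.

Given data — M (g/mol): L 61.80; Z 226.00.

Step 1:
n(B) = 13.51 mol
n(L) = 1.024×1000 / 61.80 = 16.57 mol
n/ν for B = 13.51/2 = 6.755
n/ν for L = 16.57/3 = 5.523
Smallest n/ν is L → limiting reagent.
n(G) produced = (3/3) × 16.57 = 16.57 mol
Step 2:
n(G) available = 16.57 mol
n(Z) = 5290 / 226.00 = 23.41 mol
n/ν for G = 16.57/3 = 5.523
n/ν for Z = 23.41/3 = 7.803
Smallest n/ν is G → limiting reagent.
n(T) = (3/3) × 16.57 = 16.57 mol

16.6 mol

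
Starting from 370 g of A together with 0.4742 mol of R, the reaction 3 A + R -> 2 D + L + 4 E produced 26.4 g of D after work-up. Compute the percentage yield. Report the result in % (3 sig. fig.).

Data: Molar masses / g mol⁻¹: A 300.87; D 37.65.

n(A) = 370.0 / 300.87 = 1.230 mol
n(R) = 0.4742 mol
n/ν for A = 1.230/3 = 0.4100
n/ν for R = 0.4742/1 = 0.4742
Smallest n/ν is A → limiting reagent.
theoretical n(D) = (2/3) × 1.230 = 0.8200 mol → 30.87 g
% yield = 26.4 / 30.87 × 100 = 85.52 %

85.5 %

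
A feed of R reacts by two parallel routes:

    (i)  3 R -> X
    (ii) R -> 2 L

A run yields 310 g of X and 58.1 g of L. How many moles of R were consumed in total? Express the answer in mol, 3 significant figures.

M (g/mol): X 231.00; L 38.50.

4.78 mol

n(X) = 310 / 231.00 = 1.342 mol
n(L) = 58.1 / 38.50 = 1.509 mol
n(R) via (i) = (3/1)×1.342 = 4.026 mol
n(R) via (ii) = (1/2)×1.509 = 0.7545 mol
total n(R) = 4.026 + 0.7545 = 4.781 mol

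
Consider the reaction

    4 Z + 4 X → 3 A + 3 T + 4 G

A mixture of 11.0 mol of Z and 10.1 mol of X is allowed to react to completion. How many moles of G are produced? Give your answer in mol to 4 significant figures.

10.10 mol

n(Z) = 11.00 mol
n(X) = 10.10 mol
n/ν → Z: 2.750, X: 2.525; X is limiting.
n(G) = (4/4) × 10.10 = 10.10 mol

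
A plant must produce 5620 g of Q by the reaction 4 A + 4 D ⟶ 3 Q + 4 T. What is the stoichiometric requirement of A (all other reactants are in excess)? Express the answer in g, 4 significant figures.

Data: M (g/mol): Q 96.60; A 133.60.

n(Q) = 5620 / 96.60 = 58.18 mol
n(A) = (4/3) × 58.18 = 77.57 mol
mass = 77.57 × 133.60 = 10360 g

10360 g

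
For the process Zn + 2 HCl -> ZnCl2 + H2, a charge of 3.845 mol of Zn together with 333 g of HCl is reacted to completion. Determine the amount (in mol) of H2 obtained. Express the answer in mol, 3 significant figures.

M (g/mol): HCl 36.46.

3.85 mol

n(Zn) = 3.845 mol
n(HCl) = 333.0 / 36.46 = 9.133 mol
n/ν for Zn = 3.845/1 = 3.845
n/ν for HCl = 9.133/2 = 4.567
Smallest n/ν is Zn → limiting reagent.
n(H2) = (1/1) × 3.845 = 3.845 mol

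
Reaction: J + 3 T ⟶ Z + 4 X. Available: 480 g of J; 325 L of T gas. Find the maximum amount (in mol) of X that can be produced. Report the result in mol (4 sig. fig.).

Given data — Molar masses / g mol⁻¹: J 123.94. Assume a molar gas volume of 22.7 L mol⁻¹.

n(J) = 480.0 / 123.94 = 3.873 mol
n(T) = 325.0 / 22.7 = 14.32 mol
n/ν for J = 3.873/1 = 3.873
n/ν for T = 14.32/3 = 4.773
Smallest n/ν is J → limiting reagent.
n(X) = (4/1) × 3.873 = 15.49 mol

15.49 mol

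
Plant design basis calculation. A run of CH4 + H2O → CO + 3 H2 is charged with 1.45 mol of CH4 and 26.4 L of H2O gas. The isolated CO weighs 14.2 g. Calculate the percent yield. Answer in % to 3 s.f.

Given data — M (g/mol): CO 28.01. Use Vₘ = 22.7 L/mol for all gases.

43.6 %

n(CH4) = 1.450 mol
n(H2O) = 26.40 / 22.7 = 1.163 mol
n/ν for CH4 = 1.450/1 = 1.450
n/ν for H2O = 1.163/1 = 1.163
Smallest n/ν is H2O → limiting reagent.
theoretical n(CO) = (1/1) × 1.163 = 1.163 mol → 32.58 g
% yield = 14.2 / 32.58 × 100 = 43.59 %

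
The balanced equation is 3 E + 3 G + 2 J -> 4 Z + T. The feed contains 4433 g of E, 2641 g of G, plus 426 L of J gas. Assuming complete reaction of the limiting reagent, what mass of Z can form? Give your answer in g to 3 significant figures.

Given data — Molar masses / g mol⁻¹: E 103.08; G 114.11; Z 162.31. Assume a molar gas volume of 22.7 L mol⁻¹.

5010 g

n(E) = 4433 / 103.08 = 43.01 mol
n(G) = 2641 / 114.11 = 23.14 mol
n(J) = 426.0 / 22.7 = 18.77 mol
n/ν → E: 14.34, G: 7.713, J: 9.385; G is limiting.
n(Z) = (4/3) × 23.14 = 30.85 mol
mass = 30.85 × 162.31 = 5007 g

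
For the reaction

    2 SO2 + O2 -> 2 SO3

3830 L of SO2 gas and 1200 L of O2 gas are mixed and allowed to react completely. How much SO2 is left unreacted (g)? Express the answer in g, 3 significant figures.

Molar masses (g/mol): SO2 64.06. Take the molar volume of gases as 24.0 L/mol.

3820 g

n(SO2) = 3830 / 24.0 = 159.6 mol
n(O2) = 1200 / 24.0 = 50.00 mol
n/ν for SO2 = 159.6/2 = 79.80
n/ν for O2 = 50.00/1 = 50.00
Smallest n/ν is O2 → limiting reagent.
SO2 consumed = (2/1) × 50.00 = 100.0 mol
SO2 remaining = 159.6 − 100.0 = 59.60 mol
mass = 59.60 × 64.06 = 3818 g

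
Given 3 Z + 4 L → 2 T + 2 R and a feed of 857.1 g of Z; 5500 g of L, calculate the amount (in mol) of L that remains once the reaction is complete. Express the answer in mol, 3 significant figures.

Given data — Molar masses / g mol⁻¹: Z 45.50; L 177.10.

n(Z) = 857.1 / 45.50 = 18.84 mol
n(L) = 5500 / 177.10 = 31.06 mol
n/ν → Z: 6.280, L: 7.765; Z is limiting.
L consumed = (4/3) × 18.84 = 25.12 mol
L remaining = 31.06 − 25.12 = 5.940 mol

5.94 mol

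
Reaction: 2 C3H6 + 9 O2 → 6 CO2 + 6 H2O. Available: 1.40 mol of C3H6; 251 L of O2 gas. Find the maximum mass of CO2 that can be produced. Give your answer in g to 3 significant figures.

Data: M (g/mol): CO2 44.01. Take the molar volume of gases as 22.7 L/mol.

n(C3H6) = 1.400 mol
n(O2) = 251.0 / 22.7 = 11.06 mol
n/ν for C3H6 = 1.400/2 = 0.7000
n/ν for O2 = 11.06/9 = 1.229
Smallest n/ν is C3H6 → limiting reagent.
n(CO2) = (6/2) × 1.400 = 4.200 mol
mass = 4.200 × 44.01 = 184.8 g

185 g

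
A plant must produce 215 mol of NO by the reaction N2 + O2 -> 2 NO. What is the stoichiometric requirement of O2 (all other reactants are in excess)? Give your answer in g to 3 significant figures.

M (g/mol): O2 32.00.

3440 g

n(NO) = 215.0 mol
n(O2) = (1/2) × 215.0 = 107.5 mol
mass = 107.5 × 32.00 = 3440 g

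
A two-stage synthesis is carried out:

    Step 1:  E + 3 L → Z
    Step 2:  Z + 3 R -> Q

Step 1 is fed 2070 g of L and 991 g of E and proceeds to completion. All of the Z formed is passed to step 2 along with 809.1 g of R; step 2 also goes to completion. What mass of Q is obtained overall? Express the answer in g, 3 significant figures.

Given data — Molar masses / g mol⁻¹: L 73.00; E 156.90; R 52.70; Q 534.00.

2730 g

Step 1:
n(L) = 2070 / 73.00 = 28.36 mol
n(E) = 991.0 / 156.90 = 6.316 mol
n/ν for L = 28.36/3 = 9.453
n/ν for E = 6.316/1 = 6.316
Smallest n/ν is E → limiting reagent.
n(Z) produced = (1/1) × 6.316 = 6.316 mol
Step 2:
n(Z) available = 6.316 mol
n(R) = 809.1 / 52.70 = 15.35 mol
n/ν for Z = 6.316/1 = 6.316
n/ν for R = 15.35/3 = 5.117
Smallest n/ν is R → limiting reagent.
n(Q) = (1/3) × 15.35 = 5.117 mol
mass = 5.117 × 534.00 = 2732 g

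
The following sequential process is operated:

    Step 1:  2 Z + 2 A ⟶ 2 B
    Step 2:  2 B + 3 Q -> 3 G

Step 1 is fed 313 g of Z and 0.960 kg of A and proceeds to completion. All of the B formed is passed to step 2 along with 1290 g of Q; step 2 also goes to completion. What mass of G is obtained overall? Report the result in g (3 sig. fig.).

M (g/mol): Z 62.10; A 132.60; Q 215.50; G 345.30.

Step 1:
n(Z) = 313.0 / 62.10 = 5.040 mol
n(A) = 0.9600×1000 / 132.60 = 7.240 mol
n/ν → Z: 2.520, A: 3.620; Z is limiting.
n(B) produced = (2/2) × 5.040 = 5.040 mol
Step 2:
n(B) available = 5.040 mol
n(Q) = 1290 / 215.50 = 5.986 mol
n/ν → B: 2.520, Q: 1.995; Q is limiting.
n(G) = (3/3) × 5.986 = 5.986 mol
mass = 5.986 × 345.30 = 2067 g

2070 g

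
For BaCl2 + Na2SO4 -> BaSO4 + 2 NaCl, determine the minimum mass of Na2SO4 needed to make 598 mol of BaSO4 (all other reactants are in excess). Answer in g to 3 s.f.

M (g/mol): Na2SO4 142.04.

n(BaSO4) = 598.0 mol
n(Na2SO4) = (1/1) × 598.0 = 598.0 mol
mass = 598.0 × 142.04 = 84940 g

84900 g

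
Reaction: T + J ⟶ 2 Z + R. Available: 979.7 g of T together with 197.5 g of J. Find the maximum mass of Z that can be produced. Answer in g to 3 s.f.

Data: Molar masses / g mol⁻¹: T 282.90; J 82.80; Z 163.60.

780 g

n(T) = 979.7 / 282.90 = 3.463 mol
n(J) = 197.5 / 82.80 = 2.385 mol
n/ν for T = 3.463/1 = 3.463
n/ν for J = 2.385/1 = 2.385
Smallest n/ν is J → limiting reagent.
n(Z) = (2/1) × 2.385 = 4.770 mol
mass = 4.770 × 163.60 = 780.4 g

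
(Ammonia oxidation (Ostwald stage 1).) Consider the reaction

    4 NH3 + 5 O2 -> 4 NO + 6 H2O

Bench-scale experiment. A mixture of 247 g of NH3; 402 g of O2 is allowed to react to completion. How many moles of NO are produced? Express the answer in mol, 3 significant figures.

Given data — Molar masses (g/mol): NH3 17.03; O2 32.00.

10.1 mol

n(NH3) = 247.0 / 17.03 = 14.50 mol
n(O2) = 402.0 / 32.00 = 12.56 mol
n/ν → NH3: 3.625, O2: 2.512; O2 is limiting.
n(NO) = (4/5) × 12.56 = 10.05 mol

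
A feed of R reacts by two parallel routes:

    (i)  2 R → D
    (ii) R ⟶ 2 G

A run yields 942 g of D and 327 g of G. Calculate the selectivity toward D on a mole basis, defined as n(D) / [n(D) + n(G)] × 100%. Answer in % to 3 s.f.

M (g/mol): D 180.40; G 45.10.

n(D) = 942 / 180.40 = 5.222 mol
n(G) = 327 / 45.10 = 7.251 mol
selectivity = 5.222/(5.222+7.251) × 100 = 41.87 %

41.9 %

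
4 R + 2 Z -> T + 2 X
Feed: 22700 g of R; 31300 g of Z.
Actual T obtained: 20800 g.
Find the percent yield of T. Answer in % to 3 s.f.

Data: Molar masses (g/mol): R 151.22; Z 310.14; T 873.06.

n(R) = 22700 / 151.22 = 150.1 mol
n(Z) = 31300 / 310.14 = 100.9 mol
n/ν for R = 150.1/4 = 37.53
n/ν for Z = 100.9/2 = 50.45
Smallest n/ν is R → limiting reagent.
theoretical n(T) = (1/4) × 150.1 = 37.53 mol → 32770 g
% yield = 20800 / 32770 × 100 = 63.47 %

63.5 %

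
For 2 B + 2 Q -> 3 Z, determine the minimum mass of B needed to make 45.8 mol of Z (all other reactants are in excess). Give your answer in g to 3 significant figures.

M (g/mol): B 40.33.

n(Z) = 45.80 mol
n(B) = (2/3) × 45.80 = 30.53 mol
mass = 30.53 × 40.33 = 1231 g

1230 g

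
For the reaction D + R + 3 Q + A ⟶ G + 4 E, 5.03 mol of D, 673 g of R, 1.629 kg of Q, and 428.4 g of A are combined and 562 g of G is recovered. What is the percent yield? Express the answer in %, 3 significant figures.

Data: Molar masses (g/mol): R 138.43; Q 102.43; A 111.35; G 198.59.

73.6 %

n(D) = 5.030 mol
n(R) = 673.0 / 138.43 = 4.862 mol
n(Q) = 1.629×1000 / 102.43 = 15.90 mol
n(A) = 428.4 / 111.35 = 3.847 mol
n/ν → D: 5.030, R: 4.862, Q: 5.300, A: 3.847; A is limiting.
theoretical n(G) = (1/1) × 3.847 = 3.847 mol → 764.0 g
% yield = 562 / 764.0 × 100 = 73.56 %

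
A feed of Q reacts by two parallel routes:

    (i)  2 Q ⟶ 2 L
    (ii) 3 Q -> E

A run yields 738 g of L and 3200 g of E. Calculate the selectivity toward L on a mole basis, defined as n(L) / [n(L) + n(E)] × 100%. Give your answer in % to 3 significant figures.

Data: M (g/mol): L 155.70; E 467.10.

40.9 %

n(L) = 738 / 155.70 = 4.740 mol
n(E) = 3200 / 467.10 = 6.851 mol
selectivity = 4.740/(4.740+6.851) × 100 = 40.89 %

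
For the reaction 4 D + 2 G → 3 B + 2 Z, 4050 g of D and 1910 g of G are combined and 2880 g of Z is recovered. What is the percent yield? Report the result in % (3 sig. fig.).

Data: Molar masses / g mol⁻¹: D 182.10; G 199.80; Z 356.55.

n(D) = 4050 / 182.10 = 22.24 mol
n(G) = 1910 / 199.80 = 9.560 mol
n/ν for D = 22.24/4 = 5.560
n/ν for G = 9.560/2 = 4.780
Smallest n/ν is G → limiting reagent.
theoretical n(Z) = (2/2) × 9.560 = 9.560 mol → 3409 g
% yield = 2880 / 3409 × 100 = 84.48 %

84.5 %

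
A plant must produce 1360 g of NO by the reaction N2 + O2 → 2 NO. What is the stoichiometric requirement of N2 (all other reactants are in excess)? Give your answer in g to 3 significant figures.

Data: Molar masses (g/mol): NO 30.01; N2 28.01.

n(NO) = 1360 / 30.01 = 45.32 mol
n(N2) = (1/2) × 45.32 = 22.66 mol
mass = 22.66 × 28.01 = 634.7 g

635 g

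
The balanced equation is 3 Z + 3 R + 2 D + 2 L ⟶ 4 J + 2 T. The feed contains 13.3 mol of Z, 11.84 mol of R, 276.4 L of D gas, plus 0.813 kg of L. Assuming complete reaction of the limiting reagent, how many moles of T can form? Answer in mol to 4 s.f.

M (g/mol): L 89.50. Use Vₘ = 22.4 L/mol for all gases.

n(Z) = 13.30 mol
n(R) = 11.84 mol
n(D) = 276.4 / 22.4 = 12.34 mol
n(L) = 0.8130×1000 / 89.50 = 9.084 mol
n/ν for Z = 13.30/3 = 4.433
n/ν for R = 11.84/3 = 3.947
n/ν for D = 12.34/2 = 6.170
n/ν for L = 9.084/2 = 4.542
Smallest n/ν is R → limiting reagent.
n(T) = (2/3) × 11.84 = 7.893 mol

7.893 mol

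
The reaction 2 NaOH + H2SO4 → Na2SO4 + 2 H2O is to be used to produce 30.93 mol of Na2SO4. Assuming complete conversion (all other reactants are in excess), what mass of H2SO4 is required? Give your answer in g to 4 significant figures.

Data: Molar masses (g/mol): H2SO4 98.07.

3033 g

n(Na2SO4) = 30.93 mol
n(H2SO4) = (1/1) × 30.93 = 30.93 mol
mass = 30.93 × 98.07 = 3033 g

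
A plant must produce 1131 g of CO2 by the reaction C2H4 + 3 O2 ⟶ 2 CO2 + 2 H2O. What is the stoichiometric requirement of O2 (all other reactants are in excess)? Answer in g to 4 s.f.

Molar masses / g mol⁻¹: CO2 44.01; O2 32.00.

1234 g

n(CO2) = 1131 / 44.01 = 25.70 mol
n(O2) = (3/2) × 25.70 = 38.55 mol
mass = 38.55 × 32.00 = 1234 g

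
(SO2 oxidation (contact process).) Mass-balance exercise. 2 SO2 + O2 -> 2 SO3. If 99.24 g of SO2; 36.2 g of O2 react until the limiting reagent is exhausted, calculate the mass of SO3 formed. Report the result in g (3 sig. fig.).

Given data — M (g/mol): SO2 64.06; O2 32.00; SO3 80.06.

124 g

n(SO2) = 99.24 / 64.06 = 1.549 mol
n(O2) = 36.20 / 32.00 = 1.131 mol
n/ν for SO2 = 1.549/2 = 0.7745
n/ν for O2 = 1.131/1 = 1.131
Smallest n/ν is SO2 → limiting reagent.
n(SO3) = (2/2) × 1.549 = 1.549 mol
mass = 1.549 × 80.06 = 124.0 g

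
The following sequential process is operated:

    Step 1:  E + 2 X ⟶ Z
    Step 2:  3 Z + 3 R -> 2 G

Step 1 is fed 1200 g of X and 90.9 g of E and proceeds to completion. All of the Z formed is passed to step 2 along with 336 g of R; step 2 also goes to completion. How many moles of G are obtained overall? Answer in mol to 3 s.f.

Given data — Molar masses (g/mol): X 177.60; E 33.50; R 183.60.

Step 1:
n(X) = 1200 / 177.60 = 6.757 mol
n(E) = 90.90 / 33.50 = 2.713 mol
n/ν for X = 6.757/2 = 3.379
n/ν for E = 2.713/1 = 2.713
Smallest n/ν is E → limiting reagent.
n(Z) produced = (1/1) × 2.713 = 2.713 mol
Step 2:
n(Z) available = 2.713 mol
n(R) = 336.0 / 183.60 = 1.830 mol
n/ν for Z = 2.713/3 = 0.9043
n/ν for R = 1.830/3 = 0.6100
Smallest n/ν is R → limiting reagent.
n(G) = (2/3) × 1.830 = 1.220 mol

1.22 mol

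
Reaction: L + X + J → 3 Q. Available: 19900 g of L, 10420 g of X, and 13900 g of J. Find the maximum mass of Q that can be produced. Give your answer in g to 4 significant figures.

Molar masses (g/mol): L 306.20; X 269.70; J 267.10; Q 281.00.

n(L) = 19900 / 306.20 = 64.99 mol
n(X) = 10420 / 269.70 = 38.64 mol
n(J) = 13900 / 267.10 = 52.04 mol
n/ν for L = 64.99/1 = 64.99
n/ν for X = 38.64/1 = 38.64
n/ν for J = 52.04/1 = 52.04
Smallest n/ν is X → limiting reagent.
n(Q) = (3/1) × 38.64 = 115.9 mol
mass = 115.9 × 281.00 = 32570 g

32570 g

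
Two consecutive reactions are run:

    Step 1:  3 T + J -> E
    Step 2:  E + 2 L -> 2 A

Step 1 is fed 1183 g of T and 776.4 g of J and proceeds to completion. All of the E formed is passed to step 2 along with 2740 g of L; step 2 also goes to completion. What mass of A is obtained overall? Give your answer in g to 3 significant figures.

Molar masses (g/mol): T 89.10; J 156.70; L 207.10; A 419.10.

3710 g

Step 1:
n(T) = 1183 / 89.10 = 13.28 mol
n(J) = 776.4 / 156.70 = 4.955 mol
n/ν for T = 13.28/3 = 4.427
n/ν for J = 4.955/1 = 4.955
Smallest n/ν is T → limiting reagent.
n(E) produced = (1/3) × 13.28 = 4.427 mol
Step 2:
n(E) available = 4.427 mol
n(L) = 2740 / 207.10 = 13.23 mol
n/ν for E = 4.427/1 = 4.427
n/ν for L = 13.23/2 = 6.615
Smallest n/ν is E → limiting reagent.
n(A) = (2/1) × 4.427 = 8.854 mol
mass = 8.854 × 419.10 = 3711 g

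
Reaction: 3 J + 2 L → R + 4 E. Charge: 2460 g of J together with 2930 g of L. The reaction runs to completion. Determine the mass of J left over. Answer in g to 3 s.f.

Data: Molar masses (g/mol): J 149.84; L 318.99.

n(J) = 2460 / 149.84 = 16.42 mol
n(L) = 2930 / 318.99 = 9.185 mol
n/ν → J: 5.473, L: 4.593; L is limiting.
J consumed = (3/2) × 9.185 = 13.78 mol
J remaining = 16.42 − 13.78 = 2.640 mol
mass = 2.640 × 149.84 = 395.6 g

396 g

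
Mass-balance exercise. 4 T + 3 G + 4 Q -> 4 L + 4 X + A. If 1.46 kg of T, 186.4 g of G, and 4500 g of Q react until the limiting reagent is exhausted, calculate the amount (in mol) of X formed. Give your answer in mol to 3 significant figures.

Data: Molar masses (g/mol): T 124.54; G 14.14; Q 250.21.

n(T) = 1.460×1000 / 124.54 = 11.72 mol
n(G) = 186.4 / 14.14 = 13.18 mol
n(Q) = 4500 / 250.21 = 17.98 mol
n/ν for T = 11.72/4 = 2.930
n/ν for G = 13.18/3 = 4.393
n/ν for Q = 17.98/4 = 4.495
Smallest n/ν is T → limiting reagent.
n(X) = (4/4) × 11.72 = 11.72 mol

11.7 mol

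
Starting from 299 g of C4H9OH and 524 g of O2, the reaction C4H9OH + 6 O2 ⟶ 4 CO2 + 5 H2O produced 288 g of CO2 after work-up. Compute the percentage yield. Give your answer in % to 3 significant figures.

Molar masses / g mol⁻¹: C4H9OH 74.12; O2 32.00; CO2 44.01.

59.9 %

n(C4H9OH) = 299.0 / 74.12 = 4.034 mol
n(O2) = 524.0 / 32.00 = 16.38 mol
n/ν for C4H9OH = 4.034/1 = 4.034
n/ν for O2 = 16.38/6 = 2.730
Smallest n/ν is O2 → limiting reagent.
theoretical n(CO2) = (4/6) × 16.38 = 10.92 mol → 480.6 g
% yield = 288 / 480.6 × 100 = 59.93 %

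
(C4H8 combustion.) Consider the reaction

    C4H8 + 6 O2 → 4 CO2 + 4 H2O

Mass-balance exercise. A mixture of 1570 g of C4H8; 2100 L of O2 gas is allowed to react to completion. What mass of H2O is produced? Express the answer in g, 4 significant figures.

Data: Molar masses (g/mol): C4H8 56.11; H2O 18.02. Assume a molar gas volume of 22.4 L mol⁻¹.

1126 g

n(C4H8) = 1570 / 56.11 = 27.98 mol
n(O2) = 2100 / 22.4 = 93.75 mol
n/ν for C4H8 = 27.98/1 = 27.98
n/ν for O2 = 93.75/6 = 15.63
Smallest n/ν is O2 → limiting reagent.
n(H2O) = (4/6) × 93.75 = 62.50 mol
mass = 62.50 × 18.02 = 1126 g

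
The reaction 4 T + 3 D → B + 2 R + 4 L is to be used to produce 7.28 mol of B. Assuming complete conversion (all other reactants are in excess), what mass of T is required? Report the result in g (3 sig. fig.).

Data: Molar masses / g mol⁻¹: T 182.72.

5320 g

n(B) = 7.280 mol
n(T) = (4/1) × 7.280 = 29.12 mol
mass = 29.12 × 182.72 = 5321 g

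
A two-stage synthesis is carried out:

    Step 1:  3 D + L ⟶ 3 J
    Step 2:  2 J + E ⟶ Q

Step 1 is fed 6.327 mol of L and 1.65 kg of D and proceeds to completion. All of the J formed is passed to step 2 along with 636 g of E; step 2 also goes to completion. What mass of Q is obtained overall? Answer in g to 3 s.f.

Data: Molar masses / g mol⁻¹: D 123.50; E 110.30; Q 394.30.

2270 g

Step 1:
n(L) = 6.327 mol
n(D) = 1.650×1000 / 123.50 = 13.36 mol
n/ν for L = 6.327/1 = 6.327
n/ν for D = 13.36/3 = 4.453
Smallest n/ν is D → limiting reagent.
n(J) produced = (3/3) × 13.36 = 13.36 mol
Step 2:
n(J) available = 13.36 mol
n(E) = 636.0 / 110.30 = 5.766 mol
n/ν for J = 13.36/2 = 6.680
n/ν for E = 5.766/1 = 5.766
Smallest n/ν is E → limiting reagent.
n(Q) = (1/1) × 5.766 = 5.766 mol
mass = 5.766 × 394.30 = 2274 g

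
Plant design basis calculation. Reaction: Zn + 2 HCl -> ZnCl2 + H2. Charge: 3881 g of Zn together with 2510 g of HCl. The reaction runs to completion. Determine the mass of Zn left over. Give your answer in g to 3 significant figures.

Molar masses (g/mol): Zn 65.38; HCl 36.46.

1630 g

n(Zn) = 3881 / 65.38 = 59.36 mol
n(HCl) = 2510 / 36.46 = 68.84 mol
n/ν → Zn: 59.36, HCl: 34.42; HCl is limiting.
Zn consumed = (1/2) × 68.84 = 34.42 mol
Zn remaining = 59.36 − 34.42 = 24.94 mol
mass = 24.94 × 65.38 = 1631 g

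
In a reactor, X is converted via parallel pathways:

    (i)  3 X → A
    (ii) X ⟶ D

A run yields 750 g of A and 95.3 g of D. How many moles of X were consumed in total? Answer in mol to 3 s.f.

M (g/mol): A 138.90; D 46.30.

18.3 mol

n(A) = 750 / 138.90 = 5.400 mol
n(D) = 95.3 / 46.30 = 2.058 mol
n(X) via (i) = (3/1)×5.400 = 16.20 mol
n(X) via (ii) = (1/1)×2.058 = 2.058 mol
total n(X) = 16.20 + 2.058 = 18.26 mol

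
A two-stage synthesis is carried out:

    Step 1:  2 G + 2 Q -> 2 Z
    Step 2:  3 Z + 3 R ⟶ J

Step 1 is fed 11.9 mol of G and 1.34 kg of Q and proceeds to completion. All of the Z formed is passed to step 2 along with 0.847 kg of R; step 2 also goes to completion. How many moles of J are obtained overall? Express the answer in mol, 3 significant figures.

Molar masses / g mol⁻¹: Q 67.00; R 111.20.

2.54 mol

Step 1:
n(G) = 11.90 mol
n(Q) = 1.340×1000 / 67.00 = 20.00 mol
n/ν for G = 11.90/2 = 5.950
n/ν for Q = 20.00/2 = 10.00
Smallest n/ν is G → limiting reagent.
n(Z) produced = (2/2) × 11.90 = 11.90 mol
Step 2:
n(Z) available = 11.90 mol
n(R) = 0.8470×1000 / 111.20 = 7.617 mol
n/ν for Z = 11.90/3 = 3.967
n/ν for R = 7.617/3 = 2.539
Smallest n/ν is R → limiting reagent.
n(J) = (1/3) × 7.617 = 2.539 mol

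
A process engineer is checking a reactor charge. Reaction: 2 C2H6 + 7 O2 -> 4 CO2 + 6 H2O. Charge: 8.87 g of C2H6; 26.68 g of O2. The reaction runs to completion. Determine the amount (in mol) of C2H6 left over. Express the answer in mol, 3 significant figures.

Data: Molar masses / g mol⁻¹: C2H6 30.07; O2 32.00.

0.0568 mol

n(C2H6) = 8.870 / 30.07 = 0.2950 mol
n(O2) = 26.68 / 32.00 = 0.8338 mol
n/ν for C2H6 = 0.2950/2 = 0.1475
n/ν for O2 = 0.8338/7 = 0.1191
Smallest n/ν is O2 → limiting reagent.
C2H6 consumed = (2/7) × 0.8338 = 0.2382 mol
C2H6 remaining = 0.2950 − 0.2382 = 0.05680 mol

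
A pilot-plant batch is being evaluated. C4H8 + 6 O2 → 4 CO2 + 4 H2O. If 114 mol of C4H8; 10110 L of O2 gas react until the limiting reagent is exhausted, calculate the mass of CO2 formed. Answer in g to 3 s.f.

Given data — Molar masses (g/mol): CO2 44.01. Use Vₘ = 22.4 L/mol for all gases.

n(C4H8) = 114.0 mol
n(O2) = 10110 / 22.4 = 451.3 mol
n/ν → C4H8: 114.0, O2: 75.22; O2 is limiting.
n(CO2) = (4/6) × 451.3 = 300.9 mol
mass = 300.9 × 44.01 = 13240 g

13200 g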